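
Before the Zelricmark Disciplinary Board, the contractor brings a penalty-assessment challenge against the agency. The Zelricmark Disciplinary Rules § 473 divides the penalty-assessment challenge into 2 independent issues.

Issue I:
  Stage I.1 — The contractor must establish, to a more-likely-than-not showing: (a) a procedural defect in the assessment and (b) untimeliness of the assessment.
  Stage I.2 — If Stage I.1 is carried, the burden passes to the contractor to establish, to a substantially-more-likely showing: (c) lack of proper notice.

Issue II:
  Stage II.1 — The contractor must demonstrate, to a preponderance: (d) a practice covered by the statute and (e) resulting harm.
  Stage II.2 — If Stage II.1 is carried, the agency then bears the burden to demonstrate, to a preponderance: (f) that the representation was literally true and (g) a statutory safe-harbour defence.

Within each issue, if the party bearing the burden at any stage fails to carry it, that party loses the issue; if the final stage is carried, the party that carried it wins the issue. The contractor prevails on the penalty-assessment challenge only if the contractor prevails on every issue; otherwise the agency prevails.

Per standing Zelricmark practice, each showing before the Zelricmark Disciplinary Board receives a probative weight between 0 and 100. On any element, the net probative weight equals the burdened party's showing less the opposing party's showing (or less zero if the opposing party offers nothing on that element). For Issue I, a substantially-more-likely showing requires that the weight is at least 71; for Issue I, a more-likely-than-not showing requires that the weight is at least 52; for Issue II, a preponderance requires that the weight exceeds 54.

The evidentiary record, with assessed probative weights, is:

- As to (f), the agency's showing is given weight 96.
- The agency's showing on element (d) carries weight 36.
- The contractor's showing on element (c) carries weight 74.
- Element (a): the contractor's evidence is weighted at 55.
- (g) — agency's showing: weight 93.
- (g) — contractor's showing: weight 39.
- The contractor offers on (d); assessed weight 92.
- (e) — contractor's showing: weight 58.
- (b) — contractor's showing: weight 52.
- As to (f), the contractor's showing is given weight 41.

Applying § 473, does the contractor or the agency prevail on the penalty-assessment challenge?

— Issue I —
At Stage I.1 the contractor must meet a more-likely-than-not showing (weight is at least 52): on (a) the weight is 55, ≥ 52, so (a) meets the standard; on (b) the weight is 52, which does reach 52, so (b) meets the standard.
  All elements met. The contractor retains the burden for Stage I.2.
At Stage I.2 the contractor must meet a substantially-more-likely showing (weight is at least 71): on (c) the weight is 74, ≥ 71, so (c) meets the standard.
  Stage I.2 carried; the final stage is satisfied.
Every stage carried; the contractor prevails on this issue.
— Issue II —
At Stage II.1 the contractor must meet a preponderance (weight exceeds 54): on (d) the weight is 92 less the opposing 36 gives net 56, which does exceed 54, so (d) meets the standard; on (e) the weight is 58, which does exceed 54, so (e) meets the standard.
  Stage II.1 is satisfied; the onus moves to the agency.
At Stage II.2 the agency must meet a preponderance (weight exceeds 54): on (f) the weight is 96 less the opposing 41 gives net 55, > 54, so (f) meets the standard; on (g) the weight is 93 less the opposing 39 gives net 54, which does not exceed 54, so (g) does not meet the standard.
  Stage II.2 not carried; the agency fails its burden.
The analysis ends at Stage II.2; the contractor prevails on this issue.
Per-issue: Issue I → contractor; Issue II → contractor. The contractor must prevail on every issue; overall, the contractor prevails.

contractor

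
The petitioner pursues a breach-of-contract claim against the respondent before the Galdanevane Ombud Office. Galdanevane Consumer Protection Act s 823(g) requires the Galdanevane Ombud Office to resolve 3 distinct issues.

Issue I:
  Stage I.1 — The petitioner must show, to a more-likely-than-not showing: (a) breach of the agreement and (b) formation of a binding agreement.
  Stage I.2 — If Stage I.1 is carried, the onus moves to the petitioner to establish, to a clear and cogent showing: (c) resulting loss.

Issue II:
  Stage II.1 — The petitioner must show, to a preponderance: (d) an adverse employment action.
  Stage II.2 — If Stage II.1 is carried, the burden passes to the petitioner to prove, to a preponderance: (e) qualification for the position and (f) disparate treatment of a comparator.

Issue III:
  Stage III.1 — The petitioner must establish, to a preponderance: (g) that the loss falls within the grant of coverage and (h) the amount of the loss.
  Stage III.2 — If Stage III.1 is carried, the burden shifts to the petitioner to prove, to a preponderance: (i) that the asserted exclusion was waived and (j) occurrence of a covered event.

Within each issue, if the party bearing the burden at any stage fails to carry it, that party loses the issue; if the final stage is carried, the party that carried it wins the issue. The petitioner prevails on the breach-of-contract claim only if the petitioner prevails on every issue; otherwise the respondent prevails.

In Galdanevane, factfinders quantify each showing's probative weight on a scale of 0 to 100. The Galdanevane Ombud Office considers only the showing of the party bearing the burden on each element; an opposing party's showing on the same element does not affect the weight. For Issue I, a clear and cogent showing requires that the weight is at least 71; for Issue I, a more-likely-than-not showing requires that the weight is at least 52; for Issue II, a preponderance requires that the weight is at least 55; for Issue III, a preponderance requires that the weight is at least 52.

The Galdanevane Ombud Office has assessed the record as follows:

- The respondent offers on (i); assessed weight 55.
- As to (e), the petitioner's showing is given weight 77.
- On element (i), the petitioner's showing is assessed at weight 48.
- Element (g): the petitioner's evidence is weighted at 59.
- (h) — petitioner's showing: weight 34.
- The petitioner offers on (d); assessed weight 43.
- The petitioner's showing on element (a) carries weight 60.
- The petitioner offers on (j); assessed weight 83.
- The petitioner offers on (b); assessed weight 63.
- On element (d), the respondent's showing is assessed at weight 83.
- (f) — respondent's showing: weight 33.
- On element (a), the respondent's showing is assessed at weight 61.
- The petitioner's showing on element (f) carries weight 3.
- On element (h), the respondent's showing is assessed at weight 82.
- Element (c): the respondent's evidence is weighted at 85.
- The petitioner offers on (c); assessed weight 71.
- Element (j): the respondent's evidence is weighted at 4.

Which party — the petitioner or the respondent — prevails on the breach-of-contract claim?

respondent

— Issue I —
Stage I.1 — burden on petitioner; standard: a more-likely-than-not showing (weight is at least 52).
    (a): 60 (respondent's 61 disregarded) ≥ 52 [met]
    (b): 63 ≥ 52 [met]
  Stage I.1 carried; the burden remains with the petitioner.
Stage I.2 — burden on petitioner; standard: a clear and cogent showing (weight is at least 71).
    (c): 71 (respondent's 85 disregarded) ≥ 71 [met]
  The petitioner carries the last stage.
All stages carried — the petitioner prevails on this issue.
— Issue II —
Stage II.1 (petitioner, a preponderance, weight is at least 55): (d) 43 (respondent's 83 disregarded) < 55 — fails.
  The petitioner does not carry Stage II.1.
The respondent prevails on this issue.
— Issue III —
At Stage III.1 the petitioner must meet a preponderance (weight is at least 52): on (g) the weight is 59, which does reach 52, so (g) meets the standard; on (h) the weight is 34 (the respondent's 82 is given no effect), < 52, so (h) does not meet the standard.
  The petitioner does not carry Stage III.1.
The respondent prevails on this issue.
Per-issue: Issue I → petitioner; Issue II → respondent; Issue III → respondent. The petitioner must prevail on every issue; overall, the respondent prevails.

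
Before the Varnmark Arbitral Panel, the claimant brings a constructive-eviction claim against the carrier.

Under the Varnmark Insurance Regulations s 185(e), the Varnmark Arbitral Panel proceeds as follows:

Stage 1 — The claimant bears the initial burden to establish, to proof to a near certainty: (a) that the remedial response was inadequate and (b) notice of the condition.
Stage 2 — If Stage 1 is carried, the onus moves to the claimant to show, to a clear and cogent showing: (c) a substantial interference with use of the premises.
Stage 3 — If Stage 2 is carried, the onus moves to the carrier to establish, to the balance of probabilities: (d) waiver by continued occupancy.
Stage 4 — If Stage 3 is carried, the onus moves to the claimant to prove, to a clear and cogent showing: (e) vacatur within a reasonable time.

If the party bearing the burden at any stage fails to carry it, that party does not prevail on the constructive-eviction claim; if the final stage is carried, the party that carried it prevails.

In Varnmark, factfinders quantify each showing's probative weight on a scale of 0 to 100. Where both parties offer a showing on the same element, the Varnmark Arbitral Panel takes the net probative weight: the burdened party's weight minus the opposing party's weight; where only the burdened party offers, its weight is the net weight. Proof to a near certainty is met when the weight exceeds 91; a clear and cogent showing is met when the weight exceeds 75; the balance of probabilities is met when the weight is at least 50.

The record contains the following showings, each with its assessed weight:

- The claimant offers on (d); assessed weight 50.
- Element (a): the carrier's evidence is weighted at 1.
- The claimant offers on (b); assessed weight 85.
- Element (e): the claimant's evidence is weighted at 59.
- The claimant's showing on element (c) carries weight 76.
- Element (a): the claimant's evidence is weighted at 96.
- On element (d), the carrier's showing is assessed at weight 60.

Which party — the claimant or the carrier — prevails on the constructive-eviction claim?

carrier

At Stage 1 the claimant must meet proof to a near certainty (weight exceeds 91): on (a) the weight is 96 less the opposing 1 gives net 95, which does exceed 91, so (a) meets the standard; on (b) the weight is 85, which does not exceed 91, so (b) does not meet the standard.
  Stage 1 not carried; the claimant fails its burden.
So the carrier prevails.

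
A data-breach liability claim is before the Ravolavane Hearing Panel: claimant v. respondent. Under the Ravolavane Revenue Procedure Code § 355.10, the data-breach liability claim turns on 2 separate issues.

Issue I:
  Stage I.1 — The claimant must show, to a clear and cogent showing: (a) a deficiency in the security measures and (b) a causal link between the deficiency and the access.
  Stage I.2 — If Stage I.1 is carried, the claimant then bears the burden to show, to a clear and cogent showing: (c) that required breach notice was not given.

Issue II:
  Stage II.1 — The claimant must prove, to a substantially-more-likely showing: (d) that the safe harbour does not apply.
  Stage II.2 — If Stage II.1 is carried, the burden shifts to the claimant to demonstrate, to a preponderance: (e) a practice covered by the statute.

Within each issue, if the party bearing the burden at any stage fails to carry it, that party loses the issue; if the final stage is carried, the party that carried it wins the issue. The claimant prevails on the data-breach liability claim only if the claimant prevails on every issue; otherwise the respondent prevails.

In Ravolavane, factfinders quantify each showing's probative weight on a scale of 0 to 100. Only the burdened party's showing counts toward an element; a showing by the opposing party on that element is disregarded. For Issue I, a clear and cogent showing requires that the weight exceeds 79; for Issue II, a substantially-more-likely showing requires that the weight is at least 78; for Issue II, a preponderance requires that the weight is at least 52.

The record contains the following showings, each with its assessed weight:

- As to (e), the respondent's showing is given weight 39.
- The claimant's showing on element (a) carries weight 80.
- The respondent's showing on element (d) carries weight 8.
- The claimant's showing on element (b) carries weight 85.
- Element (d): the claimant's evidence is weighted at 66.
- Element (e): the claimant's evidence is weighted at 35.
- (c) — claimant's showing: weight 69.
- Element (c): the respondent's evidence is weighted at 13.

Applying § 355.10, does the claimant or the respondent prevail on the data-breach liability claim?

respondent

— Issue I —
At Stage I.1 the claimant must meet a clear and cogent showing (weight exceeds 79): on (a) the weight is 80, which does exceed 79, so (a) meets the standard; on (b) the weight is 85, > 79, so (b) meets the standard.
  Stage I.1 carried; the burden remains with the claimant.
At Stage I.2 the claimant must meet a clear and cogent showing (weight exceeds 79): on (c) the weight is 69 (the respondent's 13 is given no effect), which does not exceed 79, so (c) does not meet the standard.
  Not every element is met, so the claimant fails to carry Stage I.2.
The respondent prevails on this issue.
— Issue II —
Stage II.1 (claimant, a substantially-more-likely showing, weight is at least 78): (d) 66 (respondent's 8 disregarded) < 78 — fails.
  The claimant does not carry Stage II.1.
So the respondent prevails on this issue.
Per-issue: Issue I → respondent; Issue II → respondent. The claimant must prevail on every issue; overall, the respondent prevails.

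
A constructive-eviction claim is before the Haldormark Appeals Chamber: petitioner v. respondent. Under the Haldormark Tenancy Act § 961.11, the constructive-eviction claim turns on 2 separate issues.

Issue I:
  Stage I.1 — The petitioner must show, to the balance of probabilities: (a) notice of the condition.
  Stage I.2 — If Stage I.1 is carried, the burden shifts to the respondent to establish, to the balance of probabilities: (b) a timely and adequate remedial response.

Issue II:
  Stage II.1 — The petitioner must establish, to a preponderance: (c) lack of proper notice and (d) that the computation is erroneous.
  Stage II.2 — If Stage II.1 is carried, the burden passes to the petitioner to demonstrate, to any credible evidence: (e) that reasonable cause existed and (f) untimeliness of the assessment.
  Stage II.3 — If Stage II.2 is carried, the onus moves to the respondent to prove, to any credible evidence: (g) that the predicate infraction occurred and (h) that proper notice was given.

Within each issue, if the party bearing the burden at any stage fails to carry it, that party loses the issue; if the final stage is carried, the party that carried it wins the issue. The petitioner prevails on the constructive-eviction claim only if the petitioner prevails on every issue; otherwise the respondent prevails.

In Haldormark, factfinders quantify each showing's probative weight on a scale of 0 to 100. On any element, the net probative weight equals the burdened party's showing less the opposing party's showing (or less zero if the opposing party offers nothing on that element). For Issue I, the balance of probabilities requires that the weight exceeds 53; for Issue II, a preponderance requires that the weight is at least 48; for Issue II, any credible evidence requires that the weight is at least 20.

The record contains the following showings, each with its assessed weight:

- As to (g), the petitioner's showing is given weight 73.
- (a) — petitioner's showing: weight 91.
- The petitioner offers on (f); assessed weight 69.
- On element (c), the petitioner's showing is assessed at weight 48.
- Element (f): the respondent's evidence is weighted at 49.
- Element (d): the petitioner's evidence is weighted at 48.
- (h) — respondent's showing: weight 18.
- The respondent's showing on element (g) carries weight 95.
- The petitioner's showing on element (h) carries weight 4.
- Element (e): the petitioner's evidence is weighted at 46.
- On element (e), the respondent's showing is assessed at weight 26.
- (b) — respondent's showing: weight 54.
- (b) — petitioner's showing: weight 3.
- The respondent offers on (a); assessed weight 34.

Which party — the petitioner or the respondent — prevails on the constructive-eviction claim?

petitioner

— Issue I —
At Stage I.1 the petitioner must meet the balance of probabilities (weight exceeds 53): on (a) the weight is 91 less the opposing 34 gives net 57, > 53, so (a) meets the standard.
  Stage I.1 is satisfied; the onus moves to the respondent.
At Stage I.2 the respondent must meet the balance of probabilities (weight exceeds 53): on (b) the weight is 54 less the opposing 3 gives net 51, ≤ 53, so (b) does not meet the standard.
  Stage I.2 not carried; the respondent fails its burden.
So the petitioner prevails on this issue.
— Issue II —
At Stage II.1 the petitioner must meet a preponderance (weight is at least 48): on (c) the weight is 48, which does reach 48, so (c) meets the standard; on (d) the weight is 48, which does reach 48, so (d) meets the standard.
  Stage II.1 is satisfied; the petitioner continues to bear the burden.
At Stage II.2 the petitioner must meet any credible evidence (weight is at least 20): on (e) the weight is 46 less the opposing 26 gives net 20, ≥ 20, so (e) meets the standard; on (f) the weight is 69 less the opposing 49 gives net 20, ≥ 20, so (f) meets the standard.
  The petitioner carries Stage II.2; the respondent now bears the burden.
At Stage II.3 the respondent must meet any credible evidence (weight is at least 20): on (g) the weight is 95 less the opposing 73 gives net 22, which does reach 20, so (g) meets the standard; on (h) the weight is 18 less the opposing 4 gives net 14, which does not reach 20, so (h) does not meet the standard.
  The respondent does not carry Stage II.3.
So the petitioner prevails on this issue.
Per-issue: Issue I → petitioner; Issue II → petitioner. The petitioner must prevail on every issue; overall, the petitioner prevails.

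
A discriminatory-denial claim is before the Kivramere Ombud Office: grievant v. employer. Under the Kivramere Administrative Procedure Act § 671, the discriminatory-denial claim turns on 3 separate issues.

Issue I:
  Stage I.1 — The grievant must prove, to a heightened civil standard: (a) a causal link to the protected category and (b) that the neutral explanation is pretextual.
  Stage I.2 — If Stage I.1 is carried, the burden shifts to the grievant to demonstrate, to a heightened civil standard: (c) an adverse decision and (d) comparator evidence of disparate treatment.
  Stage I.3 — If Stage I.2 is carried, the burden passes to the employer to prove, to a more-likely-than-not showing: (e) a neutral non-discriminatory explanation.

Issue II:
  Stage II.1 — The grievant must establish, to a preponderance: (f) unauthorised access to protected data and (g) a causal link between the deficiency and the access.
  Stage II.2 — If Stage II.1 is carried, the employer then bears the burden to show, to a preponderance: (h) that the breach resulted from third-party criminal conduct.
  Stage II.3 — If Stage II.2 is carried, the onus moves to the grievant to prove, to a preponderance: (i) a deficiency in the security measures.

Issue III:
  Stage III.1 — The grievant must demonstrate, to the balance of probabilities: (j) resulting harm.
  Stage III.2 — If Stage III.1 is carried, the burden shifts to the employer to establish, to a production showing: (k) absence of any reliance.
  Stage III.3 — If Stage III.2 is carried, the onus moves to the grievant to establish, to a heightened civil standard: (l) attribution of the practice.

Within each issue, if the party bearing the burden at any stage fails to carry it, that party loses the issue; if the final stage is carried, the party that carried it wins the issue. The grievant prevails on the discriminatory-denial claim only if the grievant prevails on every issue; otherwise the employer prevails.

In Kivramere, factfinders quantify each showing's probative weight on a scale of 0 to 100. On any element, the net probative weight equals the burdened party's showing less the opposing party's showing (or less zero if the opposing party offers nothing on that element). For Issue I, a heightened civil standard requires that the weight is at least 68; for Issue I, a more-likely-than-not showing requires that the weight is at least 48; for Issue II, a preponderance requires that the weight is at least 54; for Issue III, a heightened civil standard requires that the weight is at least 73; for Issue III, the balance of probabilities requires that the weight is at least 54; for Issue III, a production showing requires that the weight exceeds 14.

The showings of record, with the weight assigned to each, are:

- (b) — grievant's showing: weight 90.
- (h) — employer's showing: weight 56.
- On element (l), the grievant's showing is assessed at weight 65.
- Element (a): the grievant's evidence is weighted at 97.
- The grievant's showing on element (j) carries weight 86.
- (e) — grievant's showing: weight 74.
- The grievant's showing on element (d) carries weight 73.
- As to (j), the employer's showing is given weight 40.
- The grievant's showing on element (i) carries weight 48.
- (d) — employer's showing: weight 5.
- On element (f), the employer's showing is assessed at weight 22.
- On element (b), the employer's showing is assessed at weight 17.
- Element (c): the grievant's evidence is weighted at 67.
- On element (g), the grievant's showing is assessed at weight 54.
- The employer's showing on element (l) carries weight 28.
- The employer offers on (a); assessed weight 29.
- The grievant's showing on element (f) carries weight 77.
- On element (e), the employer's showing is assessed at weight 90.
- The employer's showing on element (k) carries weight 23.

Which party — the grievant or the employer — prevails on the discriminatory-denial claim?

employer

— Issue I —
Stage I.1 (grievant, a heightened civil standard, weight is at least 68): (a) net 97−29=68 ≥ 68 — meets; (b) net 90−17=73 ≥ 68 — meets.
  Stage I.1 carried; the burden remains with the grievant.
Stage I.2 (grievant, a heightened civil standard, weight is at least 68): (c) 67 < 68 — fails; (d) net 73−5=68 ≥ 68 — meets.
  Stage I.2 not carried; the grievant fails its burden.
The analysis ends at Stage I.2; the employer prevails on this issue.
— Issue II —
Stage II.1 (grievant, a preponderance, weight is at least 54): (f) net 77−22=55 ≥ 54 — meets; (g) 54 ≥ 54 — meets.
  Stage II.1 carried; the burden shifts to the employer.
Stage II.2 (employer, a preponderance, weight is at least 54): (h) 56 ≥ 54 — meets.
  All elements met. The burden passes to the grievant.
Stage II.3 (grievant, a preponderance, weight is at least 54): (i) 48 < 54 — fails.
  The grievant does not carry Stage II.3.
The analysis ends at Stage II.3; the employer prevails on this issue.
— Issue III —
At Stage III.1 the grievant must meet the balance of probabilities (weight is at least 54): on (j) the weight is 86 less the opposing 40 gives net 46, < 54, so (j) does not meet the standard.
  Not every element is met, so the grievant fails to carry Stage III.1.
The analysis ends at Stage III.1; the employer prevails on this issue.
Per-issue: Issue I → employer; Issue II → employer; Issue III → employer. The grievant must prevail on every issue; overall, the employer prevails.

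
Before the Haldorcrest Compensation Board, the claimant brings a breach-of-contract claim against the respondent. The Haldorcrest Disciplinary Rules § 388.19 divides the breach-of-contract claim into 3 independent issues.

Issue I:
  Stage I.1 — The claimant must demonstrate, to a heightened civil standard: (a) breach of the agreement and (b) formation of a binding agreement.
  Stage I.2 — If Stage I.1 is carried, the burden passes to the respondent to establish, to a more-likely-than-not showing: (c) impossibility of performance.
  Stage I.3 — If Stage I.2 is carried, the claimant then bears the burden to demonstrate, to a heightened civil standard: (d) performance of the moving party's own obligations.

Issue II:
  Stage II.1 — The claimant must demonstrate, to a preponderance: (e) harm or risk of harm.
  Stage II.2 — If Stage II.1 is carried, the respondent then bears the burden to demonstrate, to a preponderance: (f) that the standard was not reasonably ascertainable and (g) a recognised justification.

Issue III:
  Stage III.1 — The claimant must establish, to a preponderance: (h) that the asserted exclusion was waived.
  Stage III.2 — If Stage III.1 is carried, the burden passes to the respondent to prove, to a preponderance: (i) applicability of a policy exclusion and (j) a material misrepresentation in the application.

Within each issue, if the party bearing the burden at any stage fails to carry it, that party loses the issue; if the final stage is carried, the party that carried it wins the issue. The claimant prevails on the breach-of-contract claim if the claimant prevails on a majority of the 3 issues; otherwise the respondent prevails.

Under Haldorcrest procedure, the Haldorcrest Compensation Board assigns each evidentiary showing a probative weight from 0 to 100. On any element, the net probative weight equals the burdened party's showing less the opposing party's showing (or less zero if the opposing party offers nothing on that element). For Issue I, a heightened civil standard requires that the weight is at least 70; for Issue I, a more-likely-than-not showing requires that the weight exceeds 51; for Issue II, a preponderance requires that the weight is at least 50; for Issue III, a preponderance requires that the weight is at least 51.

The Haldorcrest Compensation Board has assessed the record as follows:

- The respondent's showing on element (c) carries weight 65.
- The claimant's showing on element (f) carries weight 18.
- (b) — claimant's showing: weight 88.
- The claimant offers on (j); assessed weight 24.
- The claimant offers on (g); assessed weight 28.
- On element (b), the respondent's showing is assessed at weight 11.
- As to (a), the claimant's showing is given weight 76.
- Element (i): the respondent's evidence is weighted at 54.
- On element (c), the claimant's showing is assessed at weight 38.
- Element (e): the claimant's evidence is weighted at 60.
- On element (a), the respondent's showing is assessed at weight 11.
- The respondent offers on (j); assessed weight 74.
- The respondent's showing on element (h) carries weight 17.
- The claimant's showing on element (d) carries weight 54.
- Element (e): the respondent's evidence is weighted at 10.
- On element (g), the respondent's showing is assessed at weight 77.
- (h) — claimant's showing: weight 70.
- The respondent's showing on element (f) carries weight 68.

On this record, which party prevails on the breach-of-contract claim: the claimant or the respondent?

— Issue I —
Stage I.1 (claimant, a heightened civil standard, weight is at least 70): (a) net 76−11=65 < 70 — fails; (b) net 88−11=77 ≥ 70 — meets.
  The claimant does not carry Stage I.1.
So the respondent prevails on this issue.
— Issue II —
Stage II.1 — burden on claimant; standard: a preponderance (weight is at least 50).
    (e): 60 − 10 = 50 ≥ 50 [met]
  All elements met. The burden passes to the respondent.
Stage II.2 — burden on respondent; standard: a preponderance (weight is at least 50).
    (f): 68 − 18 = 50 ≥ 50 [met]
    (g): 77 − 28 = 49 < 50 [not met]
  Not every element is met, so the respondent fails to carry Stage II.2.
So the claimant prevails on this issue.
— Issue III —
Stage III.1 — burden on claimant; standard: a preponderance (weight is at least 51).
    (h): 70 − 17 = 53 ≥ 51 [met]
  Stage III.1 is satisfied; the onus moves to the respondent.
Stage III.2 — burden on respondent; standard: a preponderance (weight is at least 51).
    (i): 54 ≥ 51 [met]
    (j): 74 − 24 = 50 < 51 [not met]
  The respondent does not carry Stage III.2.
The claimant prevails on this issue.
Per-issue: Issue I → respondent; Issue II → claimant; Issue III → claimant. The claimant must prevail on a majority of issues; overall, the claimant prevails.

claimant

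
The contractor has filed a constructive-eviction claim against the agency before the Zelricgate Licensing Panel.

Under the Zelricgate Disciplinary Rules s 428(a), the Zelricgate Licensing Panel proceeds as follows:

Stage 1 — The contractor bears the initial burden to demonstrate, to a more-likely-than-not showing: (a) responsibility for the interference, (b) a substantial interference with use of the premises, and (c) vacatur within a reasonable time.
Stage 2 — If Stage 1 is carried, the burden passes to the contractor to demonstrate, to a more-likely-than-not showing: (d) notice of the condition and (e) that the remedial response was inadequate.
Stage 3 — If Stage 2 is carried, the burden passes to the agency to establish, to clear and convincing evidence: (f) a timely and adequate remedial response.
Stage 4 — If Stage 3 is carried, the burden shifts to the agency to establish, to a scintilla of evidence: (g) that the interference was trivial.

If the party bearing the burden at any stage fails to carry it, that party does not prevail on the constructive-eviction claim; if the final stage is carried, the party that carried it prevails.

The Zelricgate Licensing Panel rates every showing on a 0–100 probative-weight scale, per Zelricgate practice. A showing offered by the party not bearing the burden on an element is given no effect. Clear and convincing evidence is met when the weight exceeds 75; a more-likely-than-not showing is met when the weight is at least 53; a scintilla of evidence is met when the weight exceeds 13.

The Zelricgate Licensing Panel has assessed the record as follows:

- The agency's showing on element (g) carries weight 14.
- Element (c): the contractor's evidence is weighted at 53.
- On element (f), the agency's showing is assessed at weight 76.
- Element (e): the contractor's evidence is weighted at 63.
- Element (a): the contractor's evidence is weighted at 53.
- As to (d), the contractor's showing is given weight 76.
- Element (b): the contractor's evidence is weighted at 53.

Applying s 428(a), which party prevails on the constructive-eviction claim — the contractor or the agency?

Stage 1 — burden on contractor; standard: a more-likely-than-not showing (weight is at least 53).
    (a): 53 ≥ 53 [met]
    (b): 53 ≥ 53 [met]
    (c): 53 ≥ 53 [met]
  All elements met. The contractor retains the burden for Stage 2.
Stage 2 — burden on contractor; standard: a more-likely-than-not showing (weight is at least 53).
    (d): 76 ≥ 53 [met]
    (e): 63 ≥ 53 [met]
  The contractor carries Stage 2; the agency now bears the burden.
Stage 3 — burden on agency; standard: clear and convincing evidence (weight exceeds 75).
    (f): 76 > 75 [met]
  Stage 3 carried; the burden remains with the agency.
Stage 4 — burden on agency; standard: a scintilla of evidence (weight exceeds 13).
    (g): 14 > 13 [met]
  All elements met at the final stage.
All stages carried — the agency prevails.

agency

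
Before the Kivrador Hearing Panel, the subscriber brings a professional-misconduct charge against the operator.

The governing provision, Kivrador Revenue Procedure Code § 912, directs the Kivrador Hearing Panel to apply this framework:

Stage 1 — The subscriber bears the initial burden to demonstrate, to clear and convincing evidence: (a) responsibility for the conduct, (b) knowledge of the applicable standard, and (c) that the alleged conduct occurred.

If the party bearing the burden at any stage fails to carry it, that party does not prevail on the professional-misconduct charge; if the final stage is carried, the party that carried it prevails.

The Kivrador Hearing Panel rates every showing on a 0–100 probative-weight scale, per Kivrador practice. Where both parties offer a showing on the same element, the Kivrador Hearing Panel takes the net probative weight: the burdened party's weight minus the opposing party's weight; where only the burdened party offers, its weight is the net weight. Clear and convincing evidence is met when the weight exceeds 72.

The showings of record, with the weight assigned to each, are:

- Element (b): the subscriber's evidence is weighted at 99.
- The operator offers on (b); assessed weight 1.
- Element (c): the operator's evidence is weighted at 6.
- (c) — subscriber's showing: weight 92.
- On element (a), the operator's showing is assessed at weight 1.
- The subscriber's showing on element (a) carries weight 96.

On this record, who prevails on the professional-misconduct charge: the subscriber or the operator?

subscriber

Stage 1 (subscriber, clear and convincing evidence, weight exceeds 72): (a) net 96−1=95 > 72 — meets; (b) net 99−1=98 > 72 — meets; (c) net 92−6=86 > 72 — meets.
  All elements met at the final stage.
Every stage carried; the subscriber prevails.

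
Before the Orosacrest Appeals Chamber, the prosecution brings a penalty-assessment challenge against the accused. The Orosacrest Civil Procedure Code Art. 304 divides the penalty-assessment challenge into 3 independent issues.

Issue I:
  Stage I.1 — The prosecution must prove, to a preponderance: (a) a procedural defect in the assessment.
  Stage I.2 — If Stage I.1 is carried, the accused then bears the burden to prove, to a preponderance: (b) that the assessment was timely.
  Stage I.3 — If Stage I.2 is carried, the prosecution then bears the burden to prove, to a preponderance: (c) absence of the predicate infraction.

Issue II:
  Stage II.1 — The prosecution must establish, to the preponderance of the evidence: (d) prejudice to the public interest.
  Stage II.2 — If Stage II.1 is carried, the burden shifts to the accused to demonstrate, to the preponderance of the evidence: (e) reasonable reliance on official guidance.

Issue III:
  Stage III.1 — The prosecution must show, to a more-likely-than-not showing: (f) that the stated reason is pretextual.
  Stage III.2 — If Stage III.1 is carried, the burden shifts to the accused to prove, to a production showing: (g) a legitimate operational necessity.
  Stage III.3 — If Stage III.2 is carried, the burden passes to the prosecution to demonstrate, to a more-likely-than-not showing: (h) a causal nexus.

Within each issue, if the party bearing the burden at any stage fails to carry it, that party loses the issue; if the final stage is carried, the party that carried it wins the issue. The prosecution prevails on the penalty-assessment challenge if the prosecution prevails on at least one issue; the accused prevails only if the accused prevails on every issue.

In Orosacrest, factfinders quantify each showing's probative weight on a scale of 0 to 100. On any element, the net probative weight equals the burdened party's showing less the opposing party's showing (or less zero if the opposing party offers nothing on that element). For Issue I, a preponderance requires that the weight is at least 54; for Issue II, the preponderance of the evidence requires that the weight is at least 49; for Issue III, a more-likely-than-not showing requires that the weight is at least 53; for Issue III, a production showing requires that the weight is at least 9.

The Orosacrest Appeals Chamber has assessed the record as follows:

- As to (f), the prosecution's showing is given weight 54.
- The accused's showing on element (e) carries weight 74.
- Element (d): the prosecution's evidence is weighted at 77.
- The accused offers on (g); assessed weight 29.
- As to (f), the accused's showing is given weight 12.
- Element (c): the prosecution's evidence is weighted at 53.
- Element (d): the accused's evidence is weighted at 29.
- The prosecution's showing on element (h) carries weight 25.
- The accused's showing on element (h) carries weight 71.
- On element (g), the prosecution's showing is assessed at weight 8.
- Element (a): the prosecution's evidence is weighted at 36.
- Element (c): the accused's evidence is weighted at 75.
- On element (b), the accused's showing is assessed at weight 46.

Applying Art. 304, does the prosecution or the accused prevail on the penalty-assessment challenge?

— Issue I —
Stage I.1 (prosecution, a preponderance, weight is at least 54): (a) 36 < 54 — fails.
  The prosecution does not carry Stage I.1.
The accused prevails on this issue.
— Issue II —
At Stage II.1 the prosecution must meet the preponderance of the evidence (weight is at least 49): on (d) the weight is 77 less the opposing 29 gives net 48, which does not reach 49, so (d) does not meet the standard.
  Stage II.1 not carried; the prosecution fails its burden.
The accused prevails on this issue.
— Issue III —
At Stage III.1 the prosecution must meet a more-likely-than-not showing (weight is at least 53): on (f) the weight is 54 less the opposing 12 gives net 42, < 53, so (f) does not meet the standard.
  Not every element is met, so the prosecution fails to carry Stage III.1.
The analysis ends at Stage III.1; the accused prevails on this issue.
Per-issue: Issue I → accused; Issue II → accused; Issue III → accused. The prosecution must prevail on at least one issue; overall, the accused prevails.

accused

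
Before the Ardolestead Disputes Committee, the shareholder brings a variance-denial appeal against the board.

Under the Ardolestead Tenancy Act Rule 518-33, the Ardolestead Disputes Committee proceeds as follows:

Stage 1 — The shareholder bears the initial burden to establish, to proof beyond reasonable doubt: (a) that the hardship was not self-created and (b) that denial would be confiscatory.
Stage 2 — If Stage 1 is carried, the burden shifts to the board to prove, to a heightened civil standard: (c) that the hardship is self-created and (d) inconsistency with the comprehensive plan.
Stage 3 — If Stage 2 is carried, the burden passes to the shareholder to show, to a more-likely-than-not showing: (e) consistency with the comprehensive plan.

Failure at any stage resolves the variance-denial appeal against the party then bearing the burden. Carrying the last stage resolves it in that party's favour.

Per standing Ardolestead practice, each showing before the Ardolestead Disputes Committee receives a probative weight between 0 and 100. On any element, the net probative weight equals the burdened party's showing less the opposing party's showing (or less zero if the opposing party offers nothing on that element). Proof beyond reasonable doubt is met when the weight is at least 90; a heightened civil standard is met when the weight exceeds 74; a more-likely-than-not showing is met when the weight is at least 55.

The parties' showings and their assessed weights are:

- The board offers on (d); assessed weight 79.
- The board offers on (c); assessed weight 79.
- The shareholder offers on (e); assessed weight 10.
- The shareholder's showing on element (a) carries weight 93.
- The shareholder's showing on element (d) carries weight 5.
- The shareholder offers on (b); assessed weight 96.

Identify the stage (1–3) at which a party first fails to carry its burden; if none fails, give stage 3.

stage 2

Stage 1 (shareholder, proof beyond reasonable doubt, weight is at least 90): (a) 93 ≥ 90 — meets; (b) 96 ≥ 90 — meets.
  Stage 1 is satisfied; the onus moves to the board.
Stage 2 (board, a heightened civil standard, weight exceeds 74): (c) 79 > 74 — meets; (d) net 79−5=74 ≤ 74 — fails.
  The board does not carry Stage 2.
So the shareholder prevails.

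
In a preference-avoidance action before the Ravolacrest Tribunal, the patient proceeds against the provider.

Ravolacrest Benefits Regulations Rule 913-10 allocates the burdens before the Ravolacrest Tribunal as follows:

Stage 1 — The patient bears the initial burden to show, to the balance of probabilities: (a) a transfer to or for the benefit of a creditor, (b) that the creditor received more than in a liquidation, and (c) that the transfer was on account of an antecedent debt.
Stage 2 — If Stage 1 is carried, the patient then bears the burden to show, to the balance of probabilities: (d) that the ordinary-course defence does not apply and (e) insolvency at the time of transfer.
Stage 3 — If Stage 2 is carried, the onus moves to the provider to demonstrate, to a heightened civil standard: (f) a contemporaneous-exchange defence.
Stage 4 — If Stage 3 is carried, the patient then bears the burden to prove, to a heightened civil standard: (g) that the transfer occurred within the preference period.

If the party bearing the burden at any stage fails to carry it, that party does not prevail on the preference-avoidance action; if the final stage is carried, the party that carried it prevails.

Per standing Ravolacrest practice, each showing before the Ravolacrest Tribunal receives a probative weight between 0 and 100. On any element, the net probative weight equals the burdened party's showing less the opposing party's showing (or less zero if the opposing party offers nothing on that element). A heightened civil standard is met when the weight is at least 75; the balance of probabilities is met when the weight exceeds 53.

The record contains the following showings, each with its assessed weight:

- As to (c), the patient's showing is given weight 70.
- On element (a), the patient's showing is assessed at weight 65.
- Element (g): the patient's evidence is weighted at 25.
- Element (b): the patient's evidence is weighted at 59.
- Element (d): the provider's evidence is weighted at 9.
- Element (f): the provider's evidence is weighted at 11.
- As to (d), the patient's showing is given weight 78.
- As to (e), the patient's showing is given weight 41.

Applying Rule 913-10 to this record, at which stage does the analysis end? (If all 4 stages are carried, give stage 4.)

stage 2

Stage 1 — burden on patient; standard: the balance of probabilities (weight exceeds 53).
    (a): 65 > 53 [met]
    (b): 59 > 53 [met]
    (c): 70 > 53 [met]
  Stage 1 is satisfied; the patient continues to bear the burden.
Stage 2 — burden on patient; standard: the balance of probabilities (weight exceeds 53).
    (d): 78 − 9 = 69 > 53 [met]
    (e): 41 ≤ 53 [not met]
  Stage 2 not carried; the patient fails its burden.
The analysis ends at Stage 2; the provider prevails.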